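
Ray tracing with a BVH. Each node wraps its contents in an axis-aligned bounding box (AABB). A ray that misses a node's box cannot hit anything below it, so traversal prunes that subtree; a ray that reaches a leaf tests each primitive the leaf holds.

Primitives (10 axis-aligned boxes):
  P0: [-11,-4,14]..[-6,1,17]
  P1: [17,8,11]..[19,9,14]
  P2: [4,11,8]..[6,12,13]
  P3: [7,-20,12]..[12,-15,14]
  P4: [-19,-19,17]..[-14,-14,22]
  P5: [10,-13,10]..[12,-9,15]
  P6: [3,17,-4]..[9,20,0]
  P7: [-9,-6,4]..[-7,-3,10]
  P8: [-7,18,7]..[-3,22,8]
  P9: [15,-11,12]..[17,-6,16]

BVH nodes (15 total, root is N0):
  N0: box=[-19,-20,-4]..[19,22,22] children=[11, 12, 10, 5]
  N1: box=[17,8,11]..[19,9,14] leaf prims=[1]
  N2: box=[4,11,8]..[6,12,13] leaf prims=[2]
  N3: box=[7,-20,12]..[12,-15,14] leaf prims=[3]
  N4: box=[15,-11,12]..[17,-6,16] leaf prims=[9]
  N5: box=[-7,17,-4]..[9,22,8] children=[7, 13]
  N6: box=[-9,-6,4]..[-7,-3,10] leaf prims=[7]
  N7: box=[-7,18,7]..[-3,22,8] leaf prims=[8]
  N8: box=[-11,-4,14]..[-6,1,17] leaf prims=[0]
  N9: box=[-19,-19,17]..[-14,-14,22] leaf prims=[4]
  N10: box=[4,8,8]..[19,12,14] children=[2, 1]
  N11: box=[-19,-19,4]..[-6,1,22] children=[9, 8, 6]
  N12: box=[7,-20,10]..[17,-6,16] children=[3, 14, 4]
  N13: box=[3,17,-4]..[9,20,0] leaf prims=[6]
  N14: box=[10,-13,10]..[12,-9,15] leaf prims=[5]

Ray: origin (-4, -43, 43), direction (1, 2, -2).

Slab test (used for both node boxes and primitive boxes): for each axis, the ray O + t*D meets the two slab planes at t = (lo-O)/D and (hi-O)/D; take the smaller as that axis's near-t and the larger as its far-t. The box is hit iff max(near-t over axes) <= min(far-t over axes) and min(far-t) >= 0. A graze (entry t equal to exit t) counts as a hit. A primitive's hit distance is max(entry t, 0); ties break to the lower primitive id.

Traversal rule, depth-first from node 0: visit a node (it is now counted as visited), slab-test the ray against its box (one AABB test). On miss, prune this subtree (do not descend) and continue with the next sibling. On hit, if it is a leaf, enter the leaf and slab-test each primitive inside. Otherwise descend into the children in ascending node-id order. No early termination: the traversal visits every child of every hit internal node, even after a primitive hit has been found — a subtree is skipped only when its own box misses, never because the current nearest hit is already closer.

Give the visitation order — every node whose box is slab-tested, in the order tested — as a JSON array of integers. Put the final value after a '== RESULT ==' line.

Trace the traversal:
N0 x:[-15,23] y:[23/2,65/2] z:[21/2,47/2] -> hit [23/2,23], descend [5, 10, 11, 12]
  N5 x:[-3,13] y:[30,65/2] z:[35/2,47/2] -> miss, prune
  N10 x:[8,23] y:[51/2,55/2] z:[29/2,35/2] -> miss, prune
  N11 x:[-15,-2] y:[12,22] z:[21/2,39/2] -> miss, prune
  N12 x:[11,21] y:[23/2,37/2] z:[27/2,33/2] -> hit [27/2,33/2], descend [3, 4, 14]
    N3 x:[11,16] y:[23/2,14] z:[29/2,31/2] -> miss, prune
    N4 x:[19,21] y:[16,37/2] z:[27/2,31/2] -> miss, prune
    N14 x:[14,16] y:[15,17] z:[14,33/2] -> hit [15,16] leaf, test {P5@t=15}

8 AABB tests over nodes [0, 5, 10, 11, 12, 3, 4, 14]; 1 leaf entered; closest P5.

== RESULT ==
[0, 5, 10, 11, 12, 3, 4, 14]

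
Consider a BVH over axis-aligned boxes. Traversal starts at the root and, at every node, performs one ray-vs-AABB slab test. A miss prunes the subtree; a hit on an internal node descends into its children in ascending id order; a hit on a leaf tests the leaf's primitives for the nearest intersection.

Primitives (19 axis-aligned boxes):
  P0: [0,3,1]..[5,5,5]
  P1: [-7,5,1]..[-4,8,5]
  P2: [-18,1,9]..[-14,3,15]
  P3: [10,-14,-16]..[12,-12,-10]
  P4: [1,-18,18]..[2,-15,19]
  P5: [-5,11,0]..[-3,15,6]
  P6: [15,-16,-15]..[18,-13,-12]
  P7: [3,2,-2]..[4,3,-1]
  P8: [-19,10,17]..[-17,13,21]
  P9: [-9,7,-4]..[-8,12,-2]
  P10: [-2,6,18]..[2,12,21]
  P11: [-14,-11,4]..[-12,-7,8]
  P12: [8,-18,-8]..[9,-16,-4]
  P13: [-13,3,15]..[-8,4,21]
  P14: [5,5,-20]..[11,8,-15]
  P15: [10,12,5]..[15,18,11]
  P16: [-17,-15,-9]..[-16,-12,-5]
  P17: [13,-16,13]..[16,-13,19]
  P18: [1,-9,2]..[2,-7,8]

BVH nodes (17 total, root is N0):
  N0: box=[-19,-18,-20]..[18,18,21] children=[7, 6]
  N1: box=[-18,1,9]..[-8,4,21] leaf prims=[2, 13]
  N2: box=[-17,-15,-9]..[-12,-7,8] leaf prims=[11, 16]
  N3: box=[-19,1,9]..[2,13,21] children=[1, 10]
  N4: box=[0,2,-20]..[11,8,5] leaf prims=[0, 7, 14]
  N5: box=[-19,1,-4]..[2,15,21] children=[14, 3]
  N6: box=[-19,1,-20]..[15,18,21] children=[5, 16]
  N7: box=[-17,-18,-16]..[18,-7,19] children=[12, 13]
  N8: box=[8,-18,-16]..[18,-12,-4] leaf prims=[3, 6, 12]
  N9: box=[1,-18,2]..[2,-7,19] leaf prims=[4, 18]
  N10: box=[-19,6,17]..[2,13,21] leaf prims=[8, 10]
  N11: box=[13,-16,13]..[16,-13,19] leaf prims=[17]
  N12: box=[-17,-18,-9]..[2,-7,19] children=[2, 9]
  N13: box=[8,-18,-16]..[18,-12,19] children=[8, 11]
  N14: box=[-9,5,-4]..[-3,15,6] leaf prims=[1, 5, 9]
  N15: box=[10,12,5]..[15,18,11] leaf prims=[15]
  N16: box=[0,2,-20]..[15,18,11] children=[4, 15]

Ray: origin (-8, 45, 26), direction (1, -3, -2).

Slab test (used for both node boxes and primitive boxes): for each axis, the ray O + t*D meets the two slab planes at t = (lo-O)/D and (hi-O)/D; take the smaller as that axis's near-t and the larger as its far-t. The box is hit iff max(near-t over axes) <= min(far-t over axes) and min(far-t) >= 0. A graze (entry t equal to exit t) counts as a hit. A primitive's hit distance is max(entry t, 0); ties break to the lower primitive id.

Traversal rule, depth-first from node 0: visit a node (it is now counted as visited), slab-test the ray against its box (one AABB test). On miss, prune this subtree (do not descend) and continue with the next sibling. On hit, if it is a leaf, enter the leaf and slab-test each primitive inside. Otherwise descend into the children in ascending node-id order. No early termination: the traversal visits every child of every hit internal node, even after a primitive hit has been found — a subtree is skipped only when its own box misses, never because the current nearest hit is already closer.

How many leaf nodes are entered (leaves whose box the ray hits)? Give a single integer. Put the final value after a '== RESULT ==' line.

Traverse from the root:
N0 x:[-11,26] y:[9,21] z:[5/2,23] -> hit [9,21], descend [6, 7]
  N6 x:[-11,23] y:[9,44/3] z:[5/2,23] -> hit [9,44/3], descend [5, 16]
    N5 x:[-11,10] y:[10,44/3] z:[5/2,15] -> hit [10,10], descend [3, 14]
      N3 x:[-11,10] y:[32/3,44/3] z:[5/2,17/2] -> miss, prune
      N14 x:[-1,5] y:[10,40/3] z:[10,15] -> miss, prune
    N16 x:[8,23] y:[9,43/3] z:[15/2,23] -> hit [9,43/3], descend [4, 15]
      N4 x:[8,19] y:[37/3,43/3] z:[21/2,23] -> hit [37/3,43/3] leaf, test {P0(miss), P7(miss), P14(miss)}
      N15 x:[18,23] y:[9,11] z:[15/2,21/2] -> miss, prune
  N7 x:[-9,26] y:[52/3,21] z:[7/2,21] -> hit [52/3,21], descend [12, 13]
    N12 x:[-9,10] y:[52/3,21] z:[7/2,35/2] -> miss, prune
    N13 x:[16,26] y:[19,21] z:[7/2,21] -> hit [19,21], descend [8, 11]
      N8 x:[16,26] y:[19,21] z:[15,21] -> hit [19,21] leaf, test {P3@t=19, P6(miss), P12(miss)}
      N11 x:[21,24] y:[58/3,61/3] z:[7/2,13/2] -> miss, prune

order=[0, 6, 5, 3, 14, 16, 4, 15, 7, 12, 13, 8, 11]  |boxes|=13  |leaves|=2  hit=P3

== RESULT ==
2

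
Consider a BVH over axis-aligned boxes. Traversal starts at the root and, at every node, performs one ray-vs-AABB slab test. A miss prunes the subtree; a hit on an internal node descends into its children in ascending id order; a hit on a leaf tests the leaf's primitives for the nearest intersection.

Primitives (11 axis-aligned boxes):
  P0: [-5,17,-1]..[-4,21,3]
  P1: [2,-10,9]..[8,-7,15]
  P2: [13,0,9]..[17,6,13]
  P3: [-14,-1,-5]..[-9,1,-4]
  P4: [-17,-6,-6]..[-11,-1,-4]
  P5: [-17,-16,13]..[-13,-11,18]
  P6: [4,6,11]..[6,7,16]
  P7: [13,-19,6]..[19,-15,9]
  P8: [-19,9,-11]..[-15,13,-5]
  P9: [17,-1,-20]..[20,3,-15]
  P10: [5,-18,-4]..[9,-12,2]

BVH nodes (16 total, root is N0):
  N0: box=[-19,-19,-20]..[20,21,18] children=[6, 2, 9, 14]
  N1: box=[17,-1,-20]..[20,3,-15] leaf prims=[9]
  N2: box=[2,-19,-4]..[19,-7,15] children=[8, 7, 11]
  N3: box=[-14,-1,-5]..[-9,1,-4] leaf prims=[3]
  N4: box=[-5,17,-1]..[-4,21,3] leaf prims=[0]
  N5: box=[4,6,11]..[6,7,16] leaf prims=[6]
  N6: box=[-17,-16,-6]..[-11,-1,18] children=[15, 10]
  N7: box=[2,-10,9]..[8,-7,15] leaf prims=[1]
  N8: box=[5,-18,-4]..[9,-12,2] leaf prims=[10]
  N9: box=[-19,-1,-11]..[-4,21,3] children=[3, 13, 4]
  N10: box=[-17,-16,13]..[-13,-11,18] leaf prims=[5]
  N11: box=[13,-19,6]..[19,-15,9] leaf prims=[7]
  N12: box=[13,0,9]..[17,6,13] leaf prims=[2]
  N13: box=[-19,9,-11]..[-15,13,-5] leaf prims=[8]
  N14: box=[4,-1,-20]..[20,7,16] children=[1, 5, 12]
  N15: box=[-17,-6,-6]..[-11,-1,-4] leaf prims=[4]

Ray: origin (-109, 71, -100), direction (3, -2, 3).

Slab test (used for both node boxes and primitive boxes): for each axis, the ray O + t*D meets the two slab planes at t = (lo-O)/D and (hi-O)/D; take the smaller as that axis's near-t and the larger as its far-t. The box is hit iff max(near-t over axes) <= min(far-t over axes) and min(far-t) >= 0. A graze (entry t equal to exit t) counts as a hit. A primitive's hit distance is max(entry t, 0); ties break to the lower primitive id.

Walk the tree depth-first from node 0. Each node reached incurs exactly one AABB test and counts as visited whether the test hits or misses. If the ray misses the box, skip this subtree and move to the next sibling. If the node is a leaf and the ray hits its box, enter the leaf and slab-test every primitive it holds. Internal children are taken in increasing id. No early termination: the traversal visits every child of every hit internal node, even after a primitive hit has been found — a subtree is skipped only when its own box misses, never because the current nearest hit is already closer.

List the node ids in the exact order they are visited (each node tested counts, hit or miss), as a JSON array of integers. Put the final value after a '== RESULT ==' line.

Trace the traversal:
N0 x:[30,43] y:[25,45] z:[80/3,118/3] -> hit [30,118/3], descend [2, 6, 9, 14]
  N2 x:[37,128/3] y:[39,45] z:[32,115/3] -> miss, prune
  N6 x:[92/3,98/3] y:[36,87/2] z:[94/3,118/3] -> miss, prune
  N9 x:[30,35] y:[25,36] z:[89/3,103/3] -> hit [30,103/3], descend [3, 4, 13]
    N3 x:[95/3,100/3] y:[35,36] z:[95/3,32] -> miss, prune
    N4 x:[104/3,35] y:[25,27] z:[33,103/3] -> miss, prune
    N13 x:[30,94/3] y:[29,31] z:[89/3,95/3] -> hit [30,31] leaf, test {P8@t=30}
  N14 x:[113/3,43] y:[32,36] z:[80/3,116/3] -> miss, prune

8 AABB tests over nodes [0, 2, 6, 9, 3, 4, 13, 14]; 1 leaf entered; closest P8.

== RESULT ==
[0, 2, 6, 9, 3, 4, 13, 14]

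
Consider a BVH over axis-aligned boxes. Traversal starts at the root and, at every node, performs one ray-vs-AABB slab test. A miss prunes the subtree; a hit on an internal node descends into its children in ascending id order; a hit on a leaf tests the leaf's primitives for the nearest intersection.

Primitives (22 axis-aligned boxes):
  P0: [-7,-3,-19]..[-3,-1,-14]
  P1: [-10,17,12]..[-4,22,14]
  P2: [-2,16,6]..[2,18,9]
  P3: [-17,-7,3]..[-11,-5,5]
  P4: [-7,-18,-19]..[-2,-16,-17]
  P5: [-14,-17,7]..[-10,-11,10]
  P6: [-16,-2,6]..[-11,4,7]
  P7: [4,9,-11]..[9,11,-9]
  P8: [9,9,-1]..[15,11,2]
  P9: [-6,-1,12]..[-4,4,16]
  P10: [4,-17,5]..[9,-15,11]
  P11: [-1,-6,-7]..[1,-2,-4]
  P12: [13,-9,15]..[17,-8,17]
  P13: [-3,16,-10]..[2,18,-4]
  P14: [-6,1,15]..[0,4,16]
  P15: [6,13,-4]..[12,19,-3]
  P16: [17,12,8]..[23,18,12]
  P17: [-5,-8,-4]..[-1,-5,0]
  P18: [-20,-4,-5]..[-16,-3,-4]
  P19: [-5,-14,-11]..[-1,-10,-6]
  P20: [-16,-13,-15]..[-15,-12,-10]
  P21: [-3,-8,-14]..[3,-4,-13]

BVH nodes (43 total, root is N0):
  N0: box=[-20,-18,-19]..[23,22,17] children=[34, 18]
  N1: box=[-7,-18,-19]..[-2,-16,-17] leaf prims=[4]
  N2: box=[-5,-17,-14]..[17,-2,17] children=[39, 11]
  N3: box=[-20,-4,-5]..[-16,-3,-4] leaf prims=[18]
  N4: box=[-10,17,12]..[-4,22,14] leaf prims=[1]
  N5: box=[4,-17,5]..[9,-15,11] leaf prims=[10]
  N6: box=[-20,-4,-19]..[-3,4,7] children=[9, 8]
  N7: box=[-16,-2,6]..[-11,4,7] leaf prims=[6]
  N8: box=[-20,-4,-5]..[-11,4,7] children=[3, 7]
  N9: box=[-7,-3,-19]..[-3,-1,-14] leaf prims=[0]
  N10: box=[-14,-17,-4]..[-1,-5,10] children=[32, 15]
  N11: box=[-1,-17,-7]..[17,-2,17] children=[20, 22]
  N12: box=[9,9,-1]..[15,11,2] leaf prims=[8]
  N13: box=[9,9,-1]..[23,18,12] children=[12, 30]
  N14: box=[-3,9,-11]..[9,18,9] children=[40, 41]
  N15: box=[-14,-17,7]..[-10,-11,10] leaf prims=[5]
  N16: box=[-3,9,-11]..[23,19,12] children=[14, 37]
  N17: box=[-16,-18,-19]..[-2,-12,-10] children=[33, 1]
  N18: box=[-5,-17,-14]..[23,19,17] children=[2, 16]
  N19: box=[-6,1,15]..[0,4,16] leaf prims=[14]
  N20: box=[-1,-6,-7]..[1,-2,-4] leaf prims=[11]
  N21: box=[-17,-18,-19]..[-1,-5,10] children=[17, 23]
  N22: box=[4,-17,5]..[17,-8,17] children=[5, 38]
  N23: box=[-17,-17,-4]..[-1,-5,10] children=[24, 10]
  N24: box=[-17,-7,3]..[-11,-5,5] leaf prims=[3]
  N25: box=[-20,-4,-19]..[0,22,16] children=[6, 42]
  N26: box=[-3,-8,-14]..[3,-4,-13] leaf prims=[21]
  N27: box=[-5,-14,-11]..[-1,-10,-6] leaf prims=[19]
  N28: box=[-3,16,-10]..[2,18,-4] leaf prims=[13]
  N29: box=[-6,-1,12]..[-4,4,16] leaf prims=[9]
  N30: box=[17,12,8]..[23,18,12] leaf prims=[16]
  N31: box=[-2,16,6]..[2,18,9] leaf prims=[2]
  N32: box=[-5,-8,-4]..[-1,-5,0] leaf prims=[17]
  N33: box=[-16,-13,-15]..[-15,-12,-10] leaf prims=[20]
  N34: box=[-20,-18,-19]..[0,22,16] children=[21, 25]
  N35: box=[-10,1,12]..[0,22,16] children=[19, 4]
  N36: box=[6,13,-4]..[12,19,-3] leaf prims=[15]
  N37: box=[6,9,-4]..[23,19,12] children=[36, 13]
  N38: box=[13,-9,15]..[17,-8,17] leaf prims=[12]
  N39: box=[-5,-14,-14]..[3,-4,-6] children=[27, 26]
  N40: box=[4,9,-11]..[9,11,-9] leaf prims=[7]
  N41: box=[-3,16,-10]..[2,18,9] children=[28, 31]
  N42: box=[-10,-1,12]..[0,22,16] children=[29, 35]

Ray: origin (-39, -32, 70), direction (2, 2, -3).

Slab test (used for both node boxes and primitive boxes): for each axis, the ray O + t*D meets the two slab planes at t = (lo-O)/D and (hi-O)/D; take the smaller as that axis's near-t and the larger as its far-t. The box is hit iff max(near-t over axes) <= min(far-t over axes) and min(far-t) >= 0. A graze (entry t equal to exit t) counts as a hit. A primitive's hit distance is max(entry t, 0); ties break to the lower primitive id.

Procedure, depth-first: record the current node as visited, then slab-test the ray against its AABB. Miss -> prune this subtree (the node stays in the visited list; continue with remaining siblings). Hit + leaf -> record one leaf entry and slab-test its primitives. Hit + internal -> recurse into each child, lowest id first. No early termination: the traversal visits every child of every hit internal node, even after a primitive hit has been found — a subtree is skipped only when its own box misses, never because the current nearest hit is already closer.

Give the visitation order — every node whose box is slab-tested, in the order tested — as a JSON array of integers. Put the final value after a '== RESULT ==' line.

Trace the traversal:
N0 x:[19/2,31] y:[7,27] z:[53/3,89/3] -> hit [53/3,27], descend [18, 34]
  N18 x:[17,31] y:[15/2,51/2] z:[53/3,28] -> hit [53/3,51/2], descend [2, 16]
    N2 x:[17,28] y:[15/2,15] z:[53/3,28] -> miss, prune
    N16 x:[18,31] y:[41/2,51/2] z:[58/3,27] -> hit [41/2,51/2], descend [14, 37]
      N14 x:[18,24] y:[41/2,25] z:[61/3,27] -> hit [41/2,24], descend [40, 41]
        N40 x:[43/2,24] y:[41/2,43/2] z:[79/3,27] -> miss, prune
        N41 x:[18,41/2] y:[24,25] z:[61/3,80/3] -> miss, prune
      N37 x:[45/2,31] y:[41/2,51/2] z:[58/3,74/3] -> hit [45/2,74/3], descend [13, 36]
        N13 x:[24,31] y:[41/2,25] z:[58/3,71/3] -> miss, prune
        N36 x:[45/2,51/2] y:[45/2,51/2] z:[73/3,74/3] -> hit [73/3,74/3] leaf, test {P15@t=73/3}
  N34 x:[19/2,39/2] y:[7,27] z:[18,89/3] -> hit [18,39/2], descend [21, 25]
    N21 x:[11,19] y:[7,27/2] z:[20,89/3] -> miss, prune
    N25 x:[19/2,39/2] y:[14,27] z:[18,89/3] -> hit [18,39/2], descend [6, 42]
      N6 x:[19/2,18] y:[14,18] z:[21,89/3] -> miss, prune
      N42 x:[29/2,39/2] y:[31/2,27] z:[18,58/3] -> hit [18,58/3], descend [29, 35]
        N29 x:[33/2,35/2] y:[31/2,18] z:[18,58/3] -> miss, prune
        N35 x:[29/2,39/2] y:[33/2,27] z:[18,58/3] -> hit [18,58/3], descend [4, 19]
          N4 x:[29/2,35/2] y:[49/2,27] z:[56/3,58/3] -> miss, prune
          N19 x:[33/2,39/2] y:[33/2,18] z:[18,55/3] -> hit [18,18] leaf, test {P14@t=18}

Summary -> nodes [0, 18, 2, 16, 14, 40, 41, 37, 13, 36, 34, 21, 25, 6, 42, 29, 35, 4, 19]; box-tests=19; leaf-entries=2; first=P14

== RESULT ==
[0, 18, 2, 16, 14, 40, 41, 37, 13, 36, 34, 21, 25, 6, 42, 29, 35, 4, 19]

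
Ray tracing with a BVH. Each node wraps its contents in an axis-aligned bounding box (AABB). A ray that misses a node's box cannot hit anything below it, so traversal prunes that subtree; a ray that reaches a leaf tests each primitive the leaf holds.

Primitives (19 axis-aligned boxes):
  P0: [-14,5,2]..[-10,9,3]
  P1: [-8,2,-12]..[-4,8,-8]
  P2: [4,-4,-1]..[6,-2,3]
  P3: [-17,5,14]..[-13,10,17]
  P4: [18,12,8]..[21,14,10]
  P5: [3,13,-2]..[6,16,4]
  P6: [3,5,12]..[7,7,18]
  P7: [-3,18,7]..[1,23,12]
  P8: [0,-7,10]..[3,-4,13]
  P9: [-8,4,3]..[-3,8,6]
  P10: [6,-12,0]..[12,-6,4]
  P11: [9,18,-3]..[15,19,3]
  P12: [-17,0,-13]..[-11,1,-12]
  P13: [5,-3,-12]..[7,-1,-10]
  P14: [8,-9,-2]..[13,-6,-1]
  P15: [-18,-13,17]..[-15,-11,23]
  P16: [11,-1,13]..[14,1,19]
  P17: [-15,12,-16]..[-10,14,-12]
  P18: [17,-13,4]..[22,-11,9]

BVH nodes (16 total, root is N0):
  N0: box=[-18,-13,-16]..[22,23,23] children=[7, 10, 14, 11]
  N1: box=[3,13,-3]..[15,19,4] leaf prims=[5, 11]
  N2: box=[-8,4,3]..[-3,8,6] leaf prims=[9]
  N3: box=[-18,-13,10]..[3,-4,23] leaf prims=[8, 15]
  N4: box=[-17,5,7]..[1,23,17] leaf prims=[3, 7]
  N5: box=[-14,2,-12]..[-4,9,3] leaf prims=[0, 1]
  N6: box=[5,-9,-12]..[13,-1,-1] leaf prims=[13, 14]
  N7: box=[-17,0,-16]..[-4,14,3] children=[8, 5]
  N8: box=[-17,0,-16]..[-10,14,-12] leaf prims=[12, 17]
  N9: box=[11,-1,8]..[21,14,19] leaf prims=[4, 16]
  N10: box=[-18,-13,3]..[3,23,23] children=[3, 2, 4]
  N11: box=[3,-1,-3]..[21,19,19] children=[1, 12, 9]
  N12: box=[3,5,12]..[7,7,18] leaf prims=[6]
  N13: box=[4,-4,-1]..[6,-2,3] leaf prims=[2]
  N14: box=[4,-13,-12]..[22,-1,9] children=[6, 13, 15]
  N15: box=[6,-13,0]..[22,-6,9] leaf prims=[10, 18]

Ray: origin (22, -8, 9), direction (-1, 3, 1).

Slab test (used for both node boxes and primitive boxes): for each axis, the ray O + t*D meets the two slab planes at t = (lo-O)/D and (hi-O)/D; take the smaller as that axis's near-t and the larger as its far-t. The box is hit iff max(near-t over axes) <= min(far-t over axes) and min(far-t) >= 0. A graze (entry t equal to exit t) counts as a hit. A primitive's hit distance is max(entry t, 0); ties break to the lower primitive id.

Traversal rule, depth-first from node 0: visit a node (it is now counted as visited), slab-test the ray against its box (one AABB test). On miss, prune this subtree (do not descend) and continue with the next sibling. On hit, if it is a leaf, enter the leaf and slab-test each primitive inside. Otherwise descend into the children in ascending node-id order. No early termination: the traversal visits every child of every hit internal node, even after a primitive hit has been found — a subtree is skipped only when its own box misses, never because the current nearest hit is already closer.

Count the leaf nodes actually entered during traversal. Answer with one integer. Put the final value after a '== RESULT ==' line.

Walk:
N0 x:[0,40] y:[-5/3,31/3] z:[-25,14] -> hit [0,31/3], descend [7, 10, 11, 14]
  N7 x:[26,39] y:[8/3,22/3] z:[-25,-6] -> miss, prune
  N10 x:[19,40] y:[-5/3,31/3] z:[-6,14] -> miss, prune
  N11 x:[1,19] y:[7/3,9] z:[-12,10] -> hit [7/3,9], descend [1, 9, 12]
    N1 x:[7,19] y:[7,9] z:[-12,-5] -> miss, prune
    N9 x:[1,11] y:[7/3,22/3] z:[-1,10] -> hit [7/3,22/3] leaf, test {P4(miss), P16(miss)}
    N12 x:[15,19] y:[13/3,5] z:[3,9] -> miss, prune
  N14 x:[0,18] y:[-5/3,7/3] z:[-21,0] -> hit [0,0], descend [6, 13, 15]
    N6 x:[9,17] y:[-1/3,7/3] z:[-21,-10] -> miss, prune
    N13 x:[16,18] y:[4/3,2] z:[-10,-6] -> miss, prune
    N15 x:[0,16] y:[-5/3,2/3] z:[-9,0] -> hit [0,0] leaf, test {P10(miss), P18(miss)}

Summary -> nodes [0, 7, 10, 11, 1, 9, 12, 14, 6, 13, 15]; box-tests=11; leaf-entries=2; first=miss

== RESULT ==
2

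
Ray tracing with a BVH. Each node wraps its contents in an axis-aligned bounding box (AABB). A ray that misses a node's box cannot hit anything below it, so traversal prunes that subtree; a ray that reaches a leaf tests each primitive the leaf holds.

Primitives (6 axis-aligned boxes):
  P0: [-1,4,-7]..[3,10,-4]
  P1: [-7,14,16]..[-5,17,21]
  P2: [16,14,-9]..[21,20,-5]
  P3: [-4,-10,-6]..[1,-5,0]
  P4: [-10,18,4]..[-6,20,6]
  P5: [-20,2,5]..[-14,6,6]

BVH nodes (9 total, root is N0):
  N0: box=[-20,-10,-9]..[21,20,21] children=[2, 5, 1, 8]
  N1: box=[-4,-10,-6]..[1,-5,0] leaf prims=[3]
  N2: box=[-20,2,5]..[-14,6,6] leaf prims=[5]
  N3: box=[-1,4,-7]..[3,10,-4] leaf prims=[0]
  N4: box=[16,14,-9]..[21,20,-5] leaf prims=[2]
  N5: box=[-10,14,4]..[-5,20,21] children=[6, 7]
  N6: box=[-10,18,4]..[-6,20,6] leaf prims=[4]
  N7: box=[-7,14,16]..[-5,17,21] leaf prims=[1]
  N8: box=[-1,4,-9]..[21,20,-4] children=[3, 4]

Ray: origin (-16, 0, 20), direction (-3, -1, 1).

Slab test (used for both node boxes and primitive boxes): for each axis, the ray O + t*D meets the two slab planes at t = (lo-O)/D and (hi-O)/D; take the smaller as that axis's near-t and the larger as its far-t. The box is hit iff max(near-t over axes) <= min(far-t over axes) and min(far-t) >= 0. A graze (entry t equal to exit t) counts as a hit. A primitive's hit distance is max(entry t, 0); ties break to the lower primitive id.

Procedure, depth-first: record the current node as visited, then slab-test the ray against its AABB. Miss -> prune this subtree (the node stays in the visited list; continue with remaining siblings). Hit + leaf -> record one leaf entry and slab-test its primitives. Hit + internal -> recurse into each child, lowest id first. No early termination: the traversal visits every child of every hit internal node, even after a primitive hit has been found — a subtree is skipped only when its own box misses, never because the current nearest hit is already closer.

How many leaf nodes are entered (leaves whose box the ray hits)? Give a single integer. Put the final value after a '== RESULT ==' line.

Traverse from the root:
N0 x:[-37/3,4/3] y:[-20,10] z:[-29,1] -> hit [-37/3,1], descend [1, 2, 5, 8]
  N1 x:[-17/3,-4] y:[5,10] z:[-26,-20] -> miss, prune
  N2 x:[-2/3,4/3] y:[-6,-2] z:[-15,-14] -> miss, prune
  N5 x:[-11/3,-2] y:[-20,-14] z:[-16,1] -> miss, prune
  N8 x:[-37/3,-5] y:[-20,-4] z:[-29,-24] -> miss, prune

5 AABB tests over nodes [0, 1, 2, 5, 8]; 0 leaves entered; closest miss.

== RESULT ==
0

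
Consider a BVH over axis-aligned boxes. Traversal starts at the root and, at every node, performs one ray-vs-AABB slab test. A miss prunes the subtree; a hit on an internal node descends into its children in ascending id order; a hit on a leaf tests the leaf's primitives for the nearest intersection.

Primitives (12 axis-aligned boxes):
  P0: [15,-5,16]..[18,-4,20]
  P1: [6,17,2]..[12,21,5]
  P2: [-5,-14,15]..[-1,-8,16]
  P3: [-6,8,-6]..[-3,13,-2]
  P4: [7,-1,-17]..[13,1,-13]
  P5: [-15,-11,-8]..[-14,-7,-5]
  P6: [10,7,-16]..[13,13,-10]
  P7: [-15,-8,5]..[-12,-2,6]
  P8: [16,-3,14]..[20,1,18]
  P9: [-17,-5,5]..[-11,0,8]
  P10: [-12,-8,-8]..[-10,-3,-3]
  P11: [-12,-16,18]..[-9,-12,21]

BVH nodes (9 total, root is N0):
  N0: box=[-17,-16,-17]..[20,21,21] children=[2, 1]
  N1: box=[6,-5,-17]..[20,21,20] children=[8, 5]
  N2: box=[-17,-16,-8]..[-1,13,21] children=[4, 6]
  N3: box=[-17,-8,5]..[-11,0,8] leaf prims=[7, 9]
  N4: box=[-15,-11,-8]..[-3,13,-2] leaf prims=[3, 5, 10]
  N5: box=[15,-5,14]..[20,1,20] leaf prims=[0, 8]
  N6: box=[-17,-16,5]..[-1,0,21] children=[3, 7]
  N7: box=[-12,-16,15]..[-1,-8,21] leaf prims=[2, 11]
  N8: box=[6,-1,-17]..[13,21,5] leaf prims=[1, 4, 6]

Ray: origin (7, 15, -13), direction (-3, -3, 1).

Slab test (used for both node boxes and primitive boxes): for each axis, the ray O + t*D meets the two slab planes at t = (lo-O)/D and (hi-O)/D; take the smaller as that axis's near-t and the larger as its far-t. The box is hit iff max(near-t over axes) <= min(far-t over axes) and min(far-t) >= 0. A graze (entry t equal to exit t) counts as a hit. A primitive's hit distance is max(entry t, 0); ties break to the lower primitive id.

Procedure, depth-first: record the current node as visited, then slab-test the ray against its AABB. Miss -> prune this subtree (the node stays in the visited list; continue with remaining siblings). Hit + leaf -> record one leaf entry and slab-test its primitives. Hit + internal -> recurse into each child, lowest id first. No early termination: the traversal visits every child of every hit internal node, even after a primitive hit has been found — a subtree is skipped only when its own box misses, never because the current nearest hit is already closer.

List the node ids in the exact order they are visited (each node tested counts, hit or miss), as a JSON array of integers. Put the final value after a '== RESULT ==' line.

Walk:
N0 x:[-13/3,8] y:[-2,31/3] z:[-4,34] -> hit [-2,8], descend [1, 2]
  N1 x:[-13/3,1/3] y:[-2,20/3] z:[-4,33] -> hit [-2,1/3], descend [5, 8]
    N5 x:[-13/3,-8/3] y:[14/3,20/3] z:[27,33] -> miss, prune
    N8 x:[-2,1/3] y:[-2,16/3] z:[-4,18] -> hit [-2,1/3] leaf, test {P1(miss), P4(miss), P6(miss)}
  N2 x:[8/3,8] y:[2/3,31/3] z:[5,34] -> hit [5,8], descend [4, 6]
    N4 x:[10/3,22/3] y:[2/3,26/3] z:[5,11] -> hit [5,22/3] leaf, test {P3(miss), P5@t=22/3, P10@t=6}
    N6 x:[8/3,8] y:[5,31/3] z:[18,34] -> miss, prune

Summary -> nodes [0, 1, 5, 8, 2, 4, 6]; box-tests=7; leaf-entries=2; first=P10

== RESULT ==
[0, 1, 5, 8, 2, 4, 6]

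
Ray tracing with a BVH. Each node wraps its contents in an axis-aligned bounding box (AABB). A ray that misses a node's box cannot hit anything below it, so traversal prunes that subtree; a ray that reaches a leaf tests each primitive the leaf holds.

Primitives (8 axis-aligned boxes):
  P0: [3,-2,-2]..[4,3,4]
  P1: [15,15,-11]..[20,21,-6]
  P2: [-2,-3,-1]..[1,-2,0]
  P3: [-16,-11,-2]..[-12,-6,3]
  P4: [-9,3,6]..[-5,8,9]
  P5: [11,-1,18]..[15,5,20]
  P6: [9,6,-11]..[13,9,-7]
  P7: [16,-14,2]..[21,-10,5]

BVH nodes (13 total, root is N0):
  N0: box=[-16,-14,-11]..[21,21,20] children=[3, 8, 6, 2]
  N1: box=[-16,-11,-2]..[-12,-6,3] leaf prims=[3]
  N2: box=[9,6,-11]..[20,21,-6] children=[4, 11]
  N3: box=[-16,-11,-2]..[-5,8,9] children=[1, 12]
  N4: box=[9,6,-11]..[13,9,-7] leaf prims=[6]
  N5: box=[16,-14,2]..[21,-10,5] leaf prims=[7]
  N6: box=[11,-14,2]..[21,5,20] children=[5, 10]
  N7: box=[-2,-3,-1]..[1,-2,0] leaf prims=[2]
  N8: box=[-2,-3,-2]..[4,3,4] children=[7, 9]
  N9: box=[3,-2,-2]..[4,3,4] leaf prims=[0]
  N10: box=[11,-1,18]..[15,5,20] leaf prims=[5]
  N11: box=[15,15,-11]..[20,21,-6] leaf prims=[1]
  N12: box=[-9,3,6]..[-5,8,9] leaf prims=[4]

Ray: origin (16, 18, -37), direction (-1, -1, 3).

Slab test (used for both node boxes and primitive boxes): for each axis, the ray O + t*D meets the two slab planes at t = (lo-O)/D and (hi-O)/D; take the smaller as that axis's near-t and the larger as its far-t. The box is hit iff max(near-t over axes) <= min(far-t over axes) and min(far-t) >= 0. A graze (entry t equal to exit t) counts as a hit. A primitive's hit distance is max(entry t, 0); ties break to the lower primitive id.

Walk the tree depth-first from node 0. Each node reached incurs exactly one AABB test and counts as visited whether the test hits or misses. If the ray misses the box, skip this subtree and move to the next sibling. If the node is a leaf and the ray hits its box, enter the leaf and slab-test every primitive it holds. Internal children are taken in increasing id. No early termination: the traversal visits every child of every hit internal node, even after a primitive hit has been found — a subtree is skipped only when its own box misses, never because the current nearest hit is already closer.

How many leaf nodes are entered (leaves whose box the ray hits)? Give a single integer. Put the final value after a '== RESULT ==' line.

Walk:
N0 x:[-5,32] y:[-3,32] z:[26/3,19] -> hit [26/3,19], descend [2, 3, 6, 8]
  N2 x:[-4,7] y:[-3,12] z:[26/3,31/3] -> miss, prune
  N3 x:[21,32] y:[10,29] z:[35/3,46/3] -> miss, prune
  N6 x:[-5,5] y:[13,32] z:[13,19] -> miss, prune
  N8 x:[12,18] y:[15,21] z:[35/3,41/3] -> miss, prune

Summary -> nodes [0, 2, 3, 6, 8]; box-tests=5; leaf-entries=0; first=miss

== RESULT ==
0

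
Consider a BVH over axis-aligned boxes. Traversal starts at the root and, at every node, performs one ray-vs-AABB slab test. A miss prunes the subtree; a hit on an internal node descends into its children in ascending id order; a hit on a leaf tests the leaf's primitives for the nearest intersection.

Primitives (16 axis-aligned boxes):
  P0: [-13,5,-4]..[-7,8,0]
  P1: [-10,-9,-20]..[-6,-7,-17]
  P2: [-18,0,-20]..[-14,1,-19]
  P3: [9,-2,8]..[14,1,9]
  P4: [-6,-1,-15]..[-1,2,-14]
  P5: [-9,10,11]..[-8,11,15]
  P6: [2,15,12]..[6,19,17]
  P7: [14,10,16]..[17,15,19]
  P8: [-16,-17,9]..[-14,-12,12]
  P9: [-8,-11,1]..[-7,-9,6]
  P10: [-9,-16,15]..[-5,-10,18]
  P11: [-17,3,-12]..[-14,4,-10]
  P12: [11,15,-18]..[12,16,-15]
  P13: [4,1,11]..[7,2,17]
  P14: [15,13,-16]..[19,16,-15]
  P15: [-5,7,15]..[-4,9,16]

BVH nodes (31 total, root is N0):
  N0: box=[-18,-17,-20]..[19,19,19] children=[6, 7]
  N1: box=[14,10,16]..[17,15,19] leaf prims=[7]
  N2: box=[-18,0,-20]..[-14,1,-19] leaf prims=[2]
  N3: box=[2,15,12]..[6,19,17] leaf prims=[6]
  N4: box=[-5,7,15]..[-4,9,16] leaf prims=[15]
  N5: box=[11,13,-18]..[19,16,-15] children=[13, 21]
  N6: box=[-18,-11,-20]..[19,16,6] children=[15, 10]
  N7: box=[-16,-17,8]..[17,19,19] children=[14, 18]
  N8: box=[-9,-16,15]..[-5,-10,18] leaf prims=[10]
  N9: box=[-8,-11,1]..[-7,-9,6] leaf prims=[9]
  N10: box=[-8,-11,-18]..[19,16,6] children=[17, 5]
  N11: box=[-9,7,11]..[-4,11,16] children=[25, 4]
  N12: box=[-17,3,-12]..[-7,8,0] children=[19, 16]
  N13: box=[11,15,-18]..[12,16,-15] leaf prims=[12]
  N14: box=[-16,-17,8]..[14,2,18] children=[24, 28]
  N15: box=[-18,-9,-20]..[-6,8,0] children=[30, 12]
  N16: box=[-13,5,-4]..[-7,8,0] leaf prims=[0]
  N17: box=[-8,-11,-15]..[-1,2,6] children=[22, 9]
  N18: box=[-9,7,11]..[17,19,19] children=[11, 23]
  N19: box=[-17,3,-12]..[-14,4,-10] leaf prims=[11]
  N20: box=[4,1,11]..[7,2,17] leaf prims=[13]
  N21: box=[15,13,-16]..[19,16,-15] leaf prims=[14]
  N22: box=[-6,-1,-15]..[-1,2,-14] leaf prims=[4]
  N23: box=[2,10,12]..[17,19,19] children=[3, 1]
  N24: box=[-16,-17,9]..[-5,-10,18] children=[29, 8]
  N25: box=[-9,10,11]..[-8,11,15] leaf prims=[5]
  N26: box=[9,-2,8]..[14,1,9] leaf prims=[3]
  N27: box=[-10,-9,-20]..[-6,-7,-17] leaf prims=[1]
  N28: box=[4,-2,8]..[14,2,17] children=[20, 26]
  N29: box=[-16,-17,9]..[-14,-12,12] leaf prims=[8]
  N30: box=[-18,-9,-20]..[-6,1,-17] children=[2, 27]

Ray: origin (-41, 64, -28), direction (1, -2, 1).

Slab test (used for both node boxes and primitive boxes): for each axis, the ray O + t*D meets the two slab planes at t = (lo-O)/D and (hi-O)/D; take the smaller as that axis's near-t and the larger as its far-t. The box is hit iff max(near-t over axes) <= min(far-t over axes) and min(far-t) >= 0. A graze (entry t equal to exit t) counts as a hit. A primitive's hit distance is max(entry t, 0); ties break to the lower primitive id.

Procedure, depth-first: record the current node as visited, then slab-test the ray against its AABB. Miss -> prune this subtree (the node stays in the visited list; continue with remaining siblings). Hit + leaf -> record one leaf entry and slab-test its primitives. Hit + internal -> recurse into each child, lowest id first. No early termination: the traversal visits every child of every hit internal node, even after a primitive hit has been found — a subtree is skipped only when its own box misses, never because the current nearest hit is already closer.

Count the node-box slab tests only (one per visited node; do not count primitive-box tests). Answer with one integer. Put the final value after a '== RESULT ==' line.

Trace the traversal:
N0 x:[23,60] y:[45/2,81/2] z:[8,47] -> hit [23,81/2], descend [6, 7]
  N6 x:[23,60] y:[24,75/2] z:[8,34] -> hit [24,34], descend [10, 15]
    N10 x:[33,60] y:[24,75/2] z:[10,34] -> hit [33,34], descend [5, 17]
      N5 x:[52,60] y:[24,51/2] z:[10,13] -> miss, prune
      N17 x:[33,40] y:[31,75/2] z:[13,34] -> hit [33,34], descend [9, 22]
        N9 x:[33,34] y:[73/2,75/2] z:[29,34] -> miss, prune
        N22 x:[35,40] y:[31,65/2] z:[13,14] -> miss, prune
    N15 x:[23,35] y:[28,73/2] z:[8,28] -> hit [28,28], descend [12, 30]
      N12 x:[24,34] y:[28,61/2] z:[16,28] -> hit [28,28], descend [16, 19]
        N16 x:[28,34] y:[28,59/2] z:[24,28] -> hit [28,28] leaf, test {P0@t=28}
        N19 x:[24,27] y:[30,61/2] z:[16,18] -> miss, prune
      N30 x:[23,35] y:[63/2,73/2] z:[8,11] -> miss, prune
  N7 x:[25,58] y:[45/2,81/2] z:[36,47] -> hit [36,81/2], descend [14, 18]
    N14 x:[25,55] y:[31,81/2] z:[36,46] -> hit [36,81/2], descend [24, 28]
      N24 x:[25,36] y:[37,81/2] z:[37,46] -> miss, prune
      N28 x:[45,55] y:[31,33] z:[36,45] -> miss, prune
    N18 x:[32,58] y:[45/2,57/2] z:[39,47] -> miss, prune

Summary -> nodes [0, 6, 10, 5, 17, 9, 22, 15, 12, 16, 19, 30, 7, 14, 24, 28, 18]; box-tests=17; leaf-entries=1; first=P0

== RESULT ==
17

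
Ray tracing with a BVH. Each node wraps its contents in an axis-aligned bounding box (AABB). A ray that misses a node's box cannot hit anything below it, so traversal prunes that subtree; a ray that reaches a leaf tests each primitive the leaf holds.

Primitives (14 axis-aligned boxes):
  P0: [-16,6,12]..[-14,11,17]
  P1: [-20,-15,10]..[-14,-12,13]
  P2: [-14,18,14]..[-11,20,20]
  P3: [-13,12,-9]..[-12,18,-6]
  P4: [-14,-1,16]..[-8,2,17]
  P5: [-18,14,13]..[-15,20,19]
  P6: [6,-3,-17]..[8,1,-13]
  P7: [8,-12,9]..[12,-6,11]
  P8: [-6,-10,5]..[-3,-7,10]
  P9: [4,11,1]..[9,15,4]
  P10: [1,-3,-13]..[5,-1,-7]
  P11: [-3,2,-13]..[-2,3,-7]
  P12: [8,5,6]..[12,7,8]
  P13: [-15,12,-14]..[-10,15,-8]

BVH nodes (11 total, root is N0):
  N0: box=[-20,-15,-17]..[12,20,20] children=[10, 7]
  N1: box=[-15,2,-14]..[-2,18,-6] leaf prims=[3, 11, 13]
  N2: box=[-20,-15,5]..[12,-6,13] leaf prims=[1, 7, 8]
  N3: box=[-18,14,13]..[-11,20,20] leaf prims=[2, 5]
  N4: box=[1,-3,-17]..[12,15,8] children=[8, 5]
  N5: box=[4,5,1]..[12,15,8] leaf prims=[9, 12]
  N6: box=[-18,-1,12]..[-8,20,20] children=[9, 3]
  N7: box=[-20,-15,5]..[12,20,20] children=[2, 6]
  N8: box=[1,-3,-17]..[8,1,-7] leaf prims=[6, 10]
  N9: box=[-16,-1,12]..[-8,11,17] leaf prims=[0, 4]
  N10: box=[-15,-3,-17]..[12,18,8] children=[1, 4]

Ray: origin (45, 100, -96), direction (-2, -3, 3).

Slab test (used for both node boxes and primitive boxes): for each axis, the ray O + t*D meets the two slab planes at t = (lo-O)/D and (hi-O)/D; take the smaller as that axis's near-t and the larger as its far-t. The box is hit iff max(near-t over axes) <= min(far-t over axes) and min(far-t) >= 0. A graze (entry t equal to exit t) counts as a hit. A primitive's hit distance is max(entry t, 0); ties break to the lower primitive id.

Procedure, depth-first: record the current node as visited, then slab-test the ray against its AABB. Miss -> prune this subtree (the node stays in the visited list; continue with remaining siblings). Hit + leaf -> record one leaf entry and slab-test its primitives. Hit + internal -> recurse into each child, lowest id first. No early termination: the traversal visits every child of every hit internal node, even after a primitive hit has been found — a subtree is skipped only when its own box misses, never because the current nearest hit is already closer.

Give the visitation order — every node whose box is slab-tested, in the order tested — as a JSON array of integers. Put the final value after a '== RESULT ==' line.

Walk:
N0 x:[33/2,65/2] y:[80/3,115/3] z:[79/3,116/3] -> hit [80/3,65/2], descend [7, 10]
  N7 x:[33/2,65/2] y:[80/3,115/3] z:[101/3,116/3] -> miss, prune
  N10 x:[33/2,30] y:[82/3,103/3] z:[79/3,104/3] -> hit [82/3,30], descend [1, 4]
    N1 x:[47/2,30] y:[82/3,98/3] z:[82/3,30] -> hit [82/3,30] leaf, test {P3@t=29, P11(miss), P13@t=85/3}
    N4 x:[33/2,22] y:[85/3,103/3] z:[79/3,104/3] -> miss, prune

5 AABB tests over nodes [0, 7, 10, 1, 4]; 1 leaf entered; closest P13.

== RESULT ==
[0, 7, 10, 1, 4]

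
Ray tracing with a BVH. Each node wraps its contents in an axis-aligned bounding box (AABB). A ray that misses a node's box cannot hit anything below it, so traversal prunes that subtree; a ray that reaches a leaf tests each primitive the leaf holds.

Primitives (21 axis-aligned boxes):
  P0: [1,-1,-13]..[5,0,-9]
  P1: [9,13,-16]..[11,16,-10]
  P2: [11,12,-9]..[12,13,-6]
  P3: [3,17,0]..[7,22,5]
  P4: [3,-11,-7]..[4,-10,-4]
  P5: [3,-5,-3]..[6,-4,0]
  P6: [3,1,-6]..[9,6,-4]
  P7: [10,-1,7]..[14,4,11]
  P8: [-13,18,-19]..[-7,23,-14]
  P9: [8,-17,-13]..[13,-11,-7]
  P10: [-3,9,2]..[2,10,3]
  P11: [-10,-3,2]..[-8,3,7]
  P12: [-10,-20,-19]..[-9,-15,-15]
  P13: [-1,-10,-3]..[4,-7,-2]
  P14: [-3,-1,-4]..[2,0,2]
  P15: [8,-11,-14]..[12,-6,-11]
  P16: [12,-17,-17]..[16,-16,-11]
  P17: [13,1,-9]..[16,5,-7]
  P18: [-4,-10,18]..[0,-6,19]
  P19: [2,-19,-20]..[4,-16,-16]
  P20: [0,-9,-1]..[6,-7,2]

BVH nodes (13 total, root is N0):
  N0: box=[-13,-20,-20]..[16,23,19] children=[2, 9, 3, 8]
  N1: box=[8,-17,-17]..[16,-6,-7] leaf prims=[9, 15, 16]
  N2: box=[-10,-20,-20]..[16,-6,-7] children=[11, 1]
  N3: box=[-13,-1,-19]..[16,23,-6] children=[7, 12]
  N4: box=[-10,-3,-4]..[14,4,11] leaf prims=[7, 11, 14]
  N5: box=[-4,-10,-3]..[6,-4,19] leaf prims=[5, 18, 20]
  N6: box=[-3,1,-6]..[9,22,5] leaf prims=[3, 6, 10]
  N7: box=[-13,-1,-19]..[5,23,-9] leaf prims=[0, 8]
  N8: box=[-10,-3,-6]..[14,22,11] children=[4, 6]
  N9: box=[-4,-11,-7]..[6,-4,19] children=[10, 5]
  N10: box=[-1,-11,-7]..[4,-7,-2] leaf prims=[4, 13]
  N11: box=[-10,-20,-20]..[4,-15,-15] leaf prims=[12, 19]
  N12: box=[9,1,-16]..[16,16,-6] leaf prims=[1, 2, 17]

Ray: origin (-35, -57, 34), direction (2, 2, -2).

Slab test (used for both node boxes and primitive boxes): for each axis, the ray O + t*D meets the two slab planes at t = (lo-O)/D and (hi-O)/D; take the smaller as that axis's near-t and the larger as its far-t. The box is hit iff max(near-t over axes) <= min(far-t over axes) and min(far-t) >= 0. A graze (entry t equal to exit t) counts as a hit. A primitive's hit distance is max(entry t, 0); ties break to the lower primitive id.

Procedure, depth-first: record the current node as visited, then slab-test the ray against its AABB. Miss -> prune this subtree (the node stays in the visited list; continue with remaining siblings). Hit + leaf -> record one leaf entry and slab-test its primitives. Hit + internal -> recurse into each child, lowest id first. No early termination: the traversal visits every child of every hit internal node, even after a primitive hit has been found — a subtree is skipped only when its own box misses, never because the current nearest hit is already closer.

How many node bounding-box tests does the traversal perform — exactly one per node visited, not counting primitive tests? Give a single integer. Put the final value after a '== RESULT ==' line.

Walk:
N0 x:[11,51/2] y:[37/2,40] z:[15/2,27] -> hit [37/2,51/2], descend [2, 3, 8, 9]
  N2 x:[25/2,51/2] y:[37/2,51/2] z:[41/2,27] -> hit [41/2,51/2], descend [1, 11]
    N1 x:[43/2,51/2] y:[20,51/2] z:[41/2,51/2] -> hit [43/2,51/2] leaf, test {P9@t=43/2, P15@t=23, P16(miss)}
    N11 x:[25/2,39/2] y:[37/2,21] z:[49/2,27] -> miss, prune
  N3 x:[11,51/2] y:[28,40] z:[20,53/2] -> miss, prune
  N8 x:[25/2,49/2] y:[27,79/2] z:[23/2,20] -> miss, prune
  N9 x:[31/2,41/2] y:[23,53/2] z:[15/2,41/2] -> miss, prune

Summary -> nodes [0, 2, 1, 11, 3, 8, 9]; box-tests=7; leaf-entries=1; first=P9

== RESULT ==
7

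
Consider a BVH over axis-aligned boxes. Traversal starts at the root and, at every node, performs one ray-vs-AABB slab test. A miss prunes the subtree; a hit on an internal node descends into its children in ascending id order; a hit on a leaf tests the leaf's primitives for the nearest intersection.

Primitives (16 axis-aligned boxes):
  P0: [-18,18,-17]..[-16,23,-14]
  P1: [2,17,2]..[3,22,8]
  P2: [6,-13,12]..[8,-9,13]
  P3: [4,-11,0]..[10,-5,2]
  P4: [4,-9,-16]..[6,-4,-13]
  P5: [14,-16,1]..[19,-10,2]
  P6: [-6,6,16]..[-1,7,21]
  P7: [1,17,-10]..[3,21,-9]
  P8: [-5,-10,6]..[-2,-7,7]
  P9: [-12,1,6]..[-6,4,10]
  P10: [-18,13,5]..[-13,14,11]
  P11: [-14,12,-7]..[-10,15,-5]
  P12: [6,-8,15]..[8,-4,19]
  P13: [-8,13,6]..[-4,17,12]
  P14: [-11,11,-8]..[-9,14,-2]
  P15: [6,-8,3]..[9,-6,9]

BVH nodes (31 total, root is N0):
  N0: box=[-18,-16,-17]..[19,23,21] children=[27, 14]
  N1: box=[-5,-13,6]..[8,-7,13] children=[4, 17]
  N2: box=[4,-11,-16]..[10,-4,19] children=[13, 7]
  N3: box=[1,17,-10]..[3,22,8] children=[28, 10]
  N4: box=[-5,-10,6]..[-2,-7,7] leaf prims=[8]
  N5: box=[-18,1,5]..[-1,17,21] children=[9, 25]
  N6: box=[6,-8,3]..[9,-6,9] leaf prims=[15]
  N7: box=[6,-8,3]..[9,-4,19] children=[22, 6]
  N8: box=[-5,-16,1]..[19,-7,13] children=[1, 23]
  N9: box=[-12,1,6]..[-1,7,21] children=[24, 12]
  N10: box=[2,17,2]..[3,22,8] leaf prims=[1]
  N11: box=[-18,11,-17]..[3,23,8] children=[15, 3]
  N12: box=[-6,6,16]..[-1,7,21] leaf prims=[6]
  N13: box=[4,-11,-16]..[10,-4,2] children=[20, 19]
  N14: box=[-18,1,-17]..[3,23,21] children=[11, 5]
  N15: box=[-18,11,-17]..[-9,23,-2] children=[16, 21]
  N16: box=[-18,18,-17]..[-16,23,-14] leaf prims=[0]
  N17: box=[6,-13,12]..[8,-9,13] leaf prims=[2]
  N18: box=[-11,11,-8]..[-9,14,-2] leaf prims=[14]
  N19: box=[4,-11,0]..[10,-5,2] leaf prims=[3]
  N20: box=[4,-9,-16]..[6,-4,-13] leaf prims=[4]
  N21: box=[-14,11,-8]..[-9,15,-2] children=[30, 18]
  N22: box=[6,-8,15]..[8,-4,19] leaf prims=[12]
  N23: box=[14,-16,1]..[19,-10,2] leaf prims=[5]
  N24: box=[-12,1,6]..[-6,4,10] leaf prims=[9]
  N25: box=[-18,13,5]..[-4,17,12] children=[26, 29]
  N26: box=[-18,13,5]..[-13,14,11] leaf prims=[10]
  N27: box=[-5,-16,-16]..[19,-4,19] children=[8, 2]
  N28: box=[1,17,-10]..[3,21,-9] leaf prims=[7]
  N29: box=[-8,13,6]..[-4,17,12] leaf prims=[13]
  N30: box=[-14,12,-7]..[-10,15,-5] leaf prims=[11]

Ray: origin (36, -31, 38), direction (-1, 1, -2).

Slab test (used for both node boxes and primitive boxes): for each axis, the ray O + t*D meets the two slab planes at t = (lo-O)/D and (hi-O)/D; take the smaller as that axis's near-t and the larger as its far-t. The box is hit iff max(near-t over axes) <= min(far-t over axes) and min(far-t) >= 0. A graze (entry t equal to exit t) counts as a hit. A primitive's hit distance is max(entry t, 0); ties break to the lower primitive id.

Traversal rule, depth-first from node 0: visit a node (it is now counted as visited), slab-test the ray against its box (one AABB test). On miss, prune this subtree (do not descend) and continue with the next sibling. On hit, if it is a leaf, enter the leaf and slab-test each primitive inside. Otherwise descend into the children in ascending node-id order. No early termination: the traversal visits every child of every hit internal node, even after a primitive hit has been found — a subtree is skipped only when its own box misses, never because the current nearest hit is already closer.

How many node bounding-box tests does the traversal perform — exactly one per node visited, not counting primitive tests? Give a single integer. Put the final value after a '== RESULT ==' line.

Traverse from the root:
N0 x:[17,54] y:[15,54] z:[17/2,55/2] -> hit [17,55/2], descend [14, 27]
  N14 x:[33,54] y:[32,54] z:[17/2,55/2] -> miss, prune
  N27 x:[17,41] y:[15,27] z:[19/2,27] -> hit [17,27], descend [2, 8]
    N2 x:[26,32] y:[20,27] z:[19/2,27] -> hit [26,27], descend [7, 13]
      N7 x:[27,30] y:[23,27] z:[19/2,35/2] -> miss, prune
      N13 x:[26,32] y:[20,27] z:[18,27] -> hit [26,27], descend [19, 20]
        N19 x:[26,32] y:[20,26] z:[18,19] -> miss, prune
        N20 x:[30,32] y:[22,27] z:[51/2,27] -> miss, prune
    N8 x:[17,41] y:[15,24] z:[25/2,37/2] -> hit [17,37/2], descend [1, 23]
      N1 x:[28,41] y:[18,24] z:[25/2,16] -> miss, prune
      N23 x:[17,22] y:[15,21] z:[18,37/2] -> hit [18,37/2] leaf, test {P5@t=18}

order=[0, 14, 27, 2, 7, 13, 19, 20, 8, 1, 23]  |boxes|=11  |leaves|=1  hit=P5

== RESULT ==
11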